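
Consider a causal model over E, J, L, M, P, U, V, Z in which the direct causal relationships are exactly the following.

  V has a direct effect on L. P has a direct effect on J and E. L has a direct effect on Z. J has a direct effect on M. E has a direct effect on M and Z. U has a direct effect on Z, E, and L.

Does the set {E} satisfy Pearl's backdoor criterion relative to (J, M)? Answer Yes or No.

Backdoor paths from J to M (paths whose first edge points into J):
  P1: J <- P -> E -> M
Condition 1 (no descendant of J in the set): holds — descendants of J are {M}; none are in {E}.
Condition 2 (every backdoor path blocked by {E}):
  P1: blocked at chain node E ∈ conditioning set.
{E} satisfies the backdoor criterion.

Yes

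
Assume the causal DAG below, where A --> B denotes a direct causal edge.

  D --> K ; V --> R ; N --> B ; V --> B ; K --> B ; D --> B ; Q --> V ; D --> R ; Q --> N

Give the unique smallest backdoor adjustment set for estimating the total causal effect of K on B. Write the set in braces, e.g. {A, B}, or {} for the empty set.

{D}

Variables eligible for adjustment (non-descendants of K, excluding K and B): {D, N, Q, R, V}.
Backdoor paths from K to B:
  P1: K <- D -> R <- V <- Q -> N -> B
  P2: K <- D -> R <- V -> B
  P3: K <- D -> B
The empty set is not sufficient: P3 (K <- D -> B) has no collider blocking it and no conditioned non-collider, so it is open.
Try {D}:
  P1: blocked at fork node D ∈ conditioning set.
  P2: blocked at fork node D ∈ conditioning set.
  P3: blocked at fork node D ∈ conditioning set.
{D} contains no descendant of K and blocks every backdoor path.
No other singleton works — e.g. {Q} leaves P3 open — so {D} is the unique smallest valid adjustment set.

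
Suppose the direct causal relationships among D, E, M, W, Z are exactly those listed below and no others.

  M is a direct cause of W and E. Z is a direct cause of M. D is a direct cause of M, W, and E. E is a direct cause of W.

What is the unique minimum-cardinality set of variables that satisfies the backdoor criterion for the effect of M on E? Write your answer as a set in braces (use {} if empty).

{D}

Variables eligible for adjustment (non-descendants of M, excluding M and E): {D, Z}.
Backdoor paths from M to E:
  P1: M <- D -> E
  P2: M <- D -> W <- E
The empty set is not sufficient: P1 (M <- D -> E) has no collider blocking it and no conditioned non-collider, so it is open.
Try {D}:
  P1: blocked at fork node D ∈ conditioning set.
  P2: blocked at fork node D ∈ conditioning set.
{D} contains no descendant of M and blocks every backdoor path.
No other singleton works — e.g. {Z} leaves P1 open — so {D} is the unique smallest valid adjustment set.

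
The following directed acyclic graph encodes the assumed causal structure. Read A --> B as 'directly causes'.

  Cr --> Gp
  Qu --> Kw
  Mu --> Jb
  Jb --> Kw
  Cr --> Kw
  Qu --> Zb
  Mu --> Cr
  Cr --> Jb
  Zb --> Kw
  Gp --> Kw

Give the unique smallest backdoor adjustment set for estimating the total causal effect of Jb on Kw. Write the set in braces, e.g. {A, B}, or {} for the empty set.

Variables eligible for adjustment (non-descendants of Jb, excluding Jb and Kw): {Cr, Gp, Mu, Qu, Zb}.
Backdoor paths from Jb to Kw:
  P1: Jb <- Mu -> Cr -> Gp -> Kw
  P2: Jb <- Mu -> Cr -> Kw
  P3: Jb <- Cr -> Gp -> Kw
  P4: Jb <- Cr -> Kw
The empty set is not sufficient: P1 (Jb <- Mu -> Cr -> Gp -> Kw) has no collider blocking it and no conditioned non-collider, so it is open.
Try {Cr}:
  P1: blocked at chain node Cr ∈ conditioning set.
  P2: blocked at chain node Cr ∈ conditioning set.
  P3: blocked at fork node Cr ∈ conditioning set.
  P4: blocked at fork node Cr ∈ conditioning set.
{Cr} contains no descendant of Jb and blocks every backdoor path.
No other singleton works — e.g. {Qu} leaves P1 open — so {Cr} is the unique smallest valid adjustment set.

{Cr}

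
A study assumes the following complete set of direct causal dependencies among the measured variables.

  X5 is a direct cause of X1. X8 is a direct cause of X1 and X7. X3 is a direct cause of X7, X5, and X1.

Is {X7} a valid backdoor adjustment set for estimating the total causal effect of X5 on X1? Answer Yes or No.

No

Backdoor paths from X5 to X1 (paths whose first edge points into X5):
  P1: X5 <- X3 -> X1
  P2: X5 <- X3 -> X7 <- X8 -> X1
Condition 1 (no descendant of X5 in the set): holds — descendants of X5 are {X1}; none are in {X7}.
Condition 2 (every backdoor path blocked by {X7}):
  P1: open — no interior node is in the conditioning set.
  P2: open — collider(s) X7 are conditioned on (or have a conditioned descendant) and no non-collider on the path is in the set.
{X7} does not satisfy the backdoor criterion.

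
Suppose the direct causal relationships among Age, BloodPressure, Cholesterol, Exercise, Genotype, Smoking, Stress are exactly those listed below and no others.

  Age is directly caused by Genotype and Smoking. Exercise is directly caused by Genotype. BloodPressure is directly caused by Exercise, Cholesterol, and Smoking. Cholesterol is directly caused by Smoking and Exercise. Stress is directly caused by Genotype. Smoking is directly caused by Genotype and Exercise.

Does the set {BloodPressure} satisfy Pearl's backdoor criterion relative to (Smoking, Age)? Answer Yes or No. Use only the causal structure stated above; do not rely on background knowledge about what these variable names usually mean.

Backdoor paths from Smoking to Age (paths whose first edge points into Smoking):
  P1: Smoking <- Genotype -> Age
  P2: Smoking <- Exercise <- Genotype -> Age
Condition 1 (no descendant of Smoking in the set): FAILS — BloodPressure is a descendant of Smoking.
Condition 2 (every backdoor path blocked by {BloodPressure}):
  P1: open — no interior node is in the conditioning set.
  P2: open — no interior node is in the conditioning set.
{BloodPressure} does not satisfy the backdoor criterion.

No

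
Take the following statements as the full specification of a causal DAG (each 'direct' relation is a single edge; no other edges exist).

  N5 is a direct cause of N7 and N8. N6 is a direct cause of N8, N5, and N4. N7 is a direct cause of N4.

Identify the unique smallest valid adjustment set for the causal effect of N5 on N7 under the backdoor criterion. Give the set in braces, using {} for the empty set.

Variables eligible for adjustment (non-descendants of N5, excluding N5 and N7): {N6}.
Backdoor paths from N5 to N7:
  P1: N5 <- N6 -> N4 <- N7
Each backdoor path contains an unconditioned collider, so every path is already blocked with the empty conditioning set:
  P1: blocked at collider N4 (neither it nor any descendant is in the conditioning set).
The empty set is therefore the unique smallest valid set.

{}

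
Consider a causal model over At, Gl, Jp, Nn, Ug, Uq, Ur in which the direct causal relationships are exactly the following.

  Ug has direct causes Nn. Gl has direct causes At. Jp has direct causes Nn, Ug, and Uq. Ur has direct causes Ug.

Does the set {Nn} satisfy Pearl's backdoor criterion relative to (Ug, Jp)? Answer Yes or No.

Yes

Backdoor paths from Ug to Jp (paths whose first edge points into Ug):
  P1: Ug <- Nn -> Jp
Condition 1 (no descendant of Ug in the set): holds — descendants of Ug are {Jp, Ur}; none are in {Nn}.
Condition 2 (every backdoor path blocked by {Nn}):
  P1: blocked at fork node Nn ∈ conditioning set.
{Nn} satisfies the backdoor criterion.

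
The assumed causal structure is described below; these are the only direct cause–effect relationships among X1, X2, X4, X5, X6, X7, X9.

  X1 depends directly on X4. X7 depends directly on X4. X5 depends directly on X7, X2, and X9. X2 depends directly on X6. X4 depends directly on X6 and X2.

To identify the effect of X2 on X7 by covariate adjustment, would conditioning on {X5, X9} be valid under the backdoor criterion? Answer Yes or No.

No

Backdoor paths from X2 to X7 (paths whose first edge points into X2):
  P1: X2 <- X6 -> X4 -> X7
Condition 1 (no descendant of X2 in the set): FAILS — X5 is a descendant of X2.
Condition 2 (every backdoor path blocked by {X5, X9}):
  P1: open — no interior node is in the conditioning set.
{X5, X9} does not satisfy the backdoor criterion.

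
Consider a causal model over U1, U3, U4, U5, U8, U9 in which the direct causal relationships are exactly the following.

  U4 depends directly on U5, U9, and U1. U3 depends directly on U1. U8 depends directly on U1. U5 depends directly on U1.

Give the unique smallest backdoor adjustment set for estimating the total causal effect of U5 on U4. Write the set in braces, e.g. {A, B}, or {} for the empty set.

Variables eligible for adjustment (non-descendants of U5, excluding U5 and U4): {U1, U3, U8, U9}.
Backdoor paths from U5 to U4:
  P1: U5 <- U1 -> U4
The empty set is not sufficient: P1 (U5 <- U1 -> U4) has no collider blocking it and no conditioned non-collider, so it is open.
Try {U1}:
  P1: blocked at fork node U1 ∈ conditioning set.
{U1} contains no descendant of U5 and blocks every backdoor path.
No other singleton works — e.g. {U9} leaves P1 open — so {U1} is the unique smallest valid adjustment set.

{U1}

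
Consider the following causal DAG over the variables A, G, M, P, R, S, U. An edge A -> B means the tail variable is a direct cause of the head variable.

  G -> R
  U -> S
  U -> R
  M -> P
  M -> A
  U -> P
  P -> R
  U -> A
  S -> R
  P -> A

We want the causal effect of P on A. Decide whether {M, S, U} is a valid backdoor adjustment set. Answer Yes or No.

Yes

Backdoor paths from P to A (paths whose first edge points into P):
  P1: P <- M -> A
  P2: P <- U -> A
Condition 1 (no descendant of P in the set): holds — descendants of P are {A, R}; none are in {M, S, U}.
Condition 2 (every backdoor path blocked by {M, S, U}):
  P1: blocked at fork node M ∈ conditioning set.
  P2: blocked at fork node U ∈ conditioning set.
{M, S, U} satisfies the backdoor criterion.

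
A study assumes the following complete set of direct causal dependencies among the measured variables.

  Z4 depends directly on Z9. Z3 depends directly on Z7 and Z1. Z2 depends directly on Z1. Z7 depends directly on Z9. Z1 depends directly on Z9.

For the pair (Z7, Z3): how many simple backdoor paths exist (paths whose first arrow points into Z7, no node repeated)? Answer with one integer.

1

A backdoor path from Z7 to Z3 is any simple undirected path whose first edge points into Z7 (i.e. leaves Z7 via a parent).
Parents of Z7: {Z9}.
Enumerating:
  P1: Z7 <- Z9 -> Z1 -> Z3
That exhausts the simple backdoor paths. Count: 1.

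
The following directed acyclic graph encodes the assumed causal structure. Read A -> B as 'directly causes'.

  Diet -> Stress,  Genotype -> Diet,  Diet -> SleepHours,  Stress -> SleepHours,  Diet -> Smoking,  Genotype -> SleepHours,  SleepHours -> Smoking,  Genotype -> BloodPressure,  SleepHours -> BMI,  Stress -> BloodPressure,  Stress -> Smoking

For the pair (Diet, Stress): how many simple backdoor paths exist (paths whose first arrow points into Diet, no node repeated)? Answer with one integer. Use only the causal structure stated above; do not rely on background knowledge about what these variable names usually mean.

A backdoor path from Diet to Stress is any simple undirected path whose first edge points into Diet (i.e. leaves Diet via a parent).
Parents of Diet: {Genotype}.
Enumerating:
  P1: Diet <- Genotype -> SleepHours <- Stress
  P2: Diet <- Genotype -> SleepHours -> Smoking <- Stress
  P3: Diet <- Genotype -> BloodPressure <- Stress
That exhausts the simple backdoor paths. Count: 3.

3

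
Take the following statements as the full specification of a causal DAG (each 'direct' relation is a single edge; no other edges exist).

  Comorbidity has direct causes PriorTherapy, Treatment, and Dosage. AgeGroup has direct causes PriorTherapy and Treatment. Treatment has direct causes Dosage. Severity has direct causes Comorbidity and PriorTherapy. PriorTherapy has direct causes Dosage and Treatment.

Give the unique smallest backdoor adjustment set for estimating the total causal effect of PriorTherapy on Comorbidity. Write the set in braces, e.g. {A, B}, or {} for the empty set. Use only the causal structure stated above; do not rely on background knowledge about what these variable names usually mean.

Variables eligible for adjustment (non-descendants of PriorTherapy, excluding PriorTherapy and Comorbidity): {Dosage, Treatment}.
Backdoor paths from PriorTherapy to Comorbidity:
  P1: PriorTherapy <- Dosage -> Treatment -> Comorbidity
  P2: PriorTherapy <- Dosage -> Comorbidity
  P3: PriorTherapy <- Treatment <- Dosage -> Comorbidity
  P4: PriorTherapy <- Treatment -> Comorbidity
The empty set is not sufficient: P1 (PriorTherapy <- Dosage -> Treatment -> Comorbidity) has no collider blocking it and no conditioned non-collider, so it is open.
Try {Dosage, Treatment}:
  P1: blocked at fork node Dosage ∈ conditioning set.
  P2: blocked at fork node Dosage ∈ conditioning set.
  P3: blocked at chain node Treatment ∈ conditioning set.
  P4: blocked at fork node Treatment ∈ conditioning set.
{Dosage, Treatment} contains no descendant of PriorTherapy and blocks every backdoor path.
Every element of {Dosage, Treatment} is needed (dropping Dosage leaves P2 open; dropping Treatment leaves P4 open), so no proper subset is valid.
Among all size-2 subsets of the eligible variables, only {Dosage, Treatment} blocks every backdoor path, so it is the unique smallest valid adjustment set.

{Dosage, Treatment}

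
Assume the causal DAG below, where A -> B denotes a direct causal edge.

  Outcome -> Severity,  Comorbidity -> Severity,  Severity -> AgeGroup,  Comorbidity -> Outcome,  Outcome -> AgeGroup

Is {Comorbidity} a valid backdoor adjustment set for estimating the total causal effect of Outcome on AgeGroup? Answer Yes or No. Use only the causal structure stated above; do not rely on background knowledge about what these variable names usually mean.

Yes

Backdoor paths from Outcome to AgeGroup (paths whose first edge points into Outcome):
  P1: Outcome <- Comorbidity -> Severity -> AgeGroup
Condition 1 (no descendant of Outcome in the set): holds — descendants of Outcome are {AgeGroup, Severity}; none are in {Comorbidity}.
Condition 2 (every backdoor path blocked by {Comorbidity}):
  P1: blocked at fork node Comorbidity ∈ conditioning set.
{Comorbidity} satisfies the backdoor criterion.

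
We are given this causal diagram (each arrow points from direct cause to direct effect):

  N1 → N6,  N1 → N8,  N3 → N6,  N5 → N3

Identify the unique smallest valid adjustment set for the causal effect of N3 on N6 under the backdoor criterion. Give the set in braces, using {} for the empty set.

Variables eligible for adjustment (non-descendants of N3, excluding N3 and N6): {N1, N5, N8}.
Backdoor paths from N3 to N6:
  (none)
With no backdoor paths the empty set already satisfies the criterion, and it is trivially minimal.

{}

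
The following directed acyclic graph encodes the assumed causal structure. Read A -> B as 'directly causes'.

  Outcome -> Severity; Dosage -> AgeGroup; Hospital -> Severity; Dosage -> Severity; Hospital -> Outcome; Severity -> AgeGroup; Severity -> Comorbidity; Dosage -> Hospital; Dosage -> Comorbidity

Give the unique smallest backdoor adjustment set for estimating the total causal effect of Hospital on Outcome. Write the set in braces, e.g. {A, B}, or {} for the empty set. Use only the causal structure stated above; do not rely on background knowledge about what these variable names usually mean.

Variables eligible for adjustment (non-descendants of Hospital, excluding Hospital and Outcome): {Dosage}.
Backdoor paths from Hospital to Outcome:
  P1: Hospital <- Dosage -> Severity <- Outcome
  P2: Hospital <- Dosage -> Comorbidity <- Severity <- Outcome
  P3: Hospital <- Dosage -> AgeGroup <- Severity <- Outcome
Each backdoor path contains an unconditioned collider, so every path is already blocked with the empty conditioning set:
  P1: blocked at collider Severity (neither it nor any descendant is in the conditioning set).
  P2: blocked at collider Comorbidity (neither it nor any descendant is in the conditioning set).
  P3: blocked at collider AgeGroup (neither it nor any descendant is in the conditioning set).
The empty set is therefore the unique smallest valid set.

{}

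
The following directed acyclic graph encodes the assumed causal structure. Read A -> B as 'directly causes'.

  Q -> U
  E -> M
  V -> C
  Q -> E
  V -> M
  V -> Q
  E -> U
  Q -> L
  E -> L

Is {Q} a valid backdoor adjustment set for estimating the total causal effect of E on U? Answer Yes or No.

Backdoor paths from E to U (paths whose first edge points into E):
  P1: E <- Q -> U
Condition 1 (no descendant of E in the set): holds — descendants of E are {L, M, U}; none are in {Q}.
Condition 2 (every backdoor path blocked by {Q}):
  P1: blocked at fork node Q ∈ conditioning set.
{Q} satisfies the backdoor criterion.

Yes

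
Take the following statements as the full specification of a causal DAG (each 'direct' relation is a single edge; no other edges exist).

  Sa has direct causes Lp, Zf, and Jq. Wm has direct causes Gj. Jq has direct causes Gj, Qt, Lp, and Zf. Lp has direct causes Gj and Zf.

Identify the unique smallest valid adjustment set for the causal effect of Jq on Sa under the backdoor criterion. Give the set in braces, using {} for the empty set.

{Lp, Zf}

Variables eligible for adjustment (non-descendants of Jq, excluding Jq and Sa): {Gj, Lp, Qt, Wm, Zf}.
Backdoor paths from Jq to Sa:
  P1: Jq <- Gj -> Lp <- Zf -> Sa
  P2: Jq <- Gj -> Lp -> Sa
  P3: Jq <- Zf -> Lp -> Sa
  P4: Jq <- Zf -> Sa
  P5: Jq <- Lp <- Zf -> Sa
  P6: Jq <- Lp -> Sa
The empty set is not sufficient: P2 (Jq <- Gj -> Lp -> Sa) has no collider blocking it and no conditioned non-collider, so it is open.
Try {Lp, Zf}:
  P1: blocked at fork node Zf ∈ conditioning set.
  P2: blocked at chain node Lp ∈ conditioning set.
  P3: blocked at fork node Zf ∈ conditioning set.
  P4: blocked at fork node Zf ∈ conditioning set.
  P5: blocked at chain node Lp ∈ conditioning set.
  P6: blocked at fork node Lp ∈ conditioning set.
{Lp, Zf} contains no descendant of Jq and blocks every backdoor path.
Every element of {Lp, Zf} is needed (dropping Lp leaves P2 open; dropping Zf leaves P1 open), so no proper subset is valid.
Among all size-2 subsets of the eligible variables, only {Lp, Zf} blocks every backdoor path, so it is the unique smallest valid adjustment set.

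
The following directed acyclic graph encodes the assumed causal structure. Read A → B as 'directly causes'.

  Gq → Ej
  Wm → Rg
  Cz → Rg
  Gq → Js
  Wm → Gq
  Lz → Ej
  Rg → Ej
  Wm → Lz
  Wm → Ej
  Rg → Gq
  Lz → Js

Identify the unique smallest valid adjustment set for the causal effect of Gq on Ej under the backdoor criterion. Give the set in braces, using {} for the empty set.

{Rg, Wm}

Variables eligible for adjustment (non-descendants of Gq, excluding Gq and Ej): {Cz, Lz, Rg, Wm}.
Backdoor paths from Gq to Ej:
  P1: Gq <- Wm -> Lz -> Ej
  P2: Gq <- Wm -> Rg -> Ej
  P3: Gq <- Wm -> Ej
  P4: Gq <- Rg <- Wm -> Lz -> Ej
  P5: Gq <- Rg <- Wm -> Ej
  P6: Gq <- Rg -> Ej
The empty set is not sufficient: P1 (Gq <- Wm -> Lz -> Ej) has no collider blocking it and no conditioned non-collider, so it is open.
Try {Rg, Wm}:
  P1: blocked at fork node Wm ∈ conditioning set.
  P2: blocked at fork node Wm ∈ conditioning set.
  P3: blocked at fork node Wm ∈ conditioning set.
  P4: blocked at chain node Rg ∈ conditioning set.
  P5: blocked at chain node Rg ∈ conditioning set.
  P6: blocked at fork node Rg ∈ conditioning set.
{Rg, Wm} contains no descendant of Gq and blocks every backdoor path.
Every element of {Rg, Wm} is needed (dropping Rg leaves P6 open; dropping Wm leaves P1 open), so no proper subset is valid.
Among all size-2 subsets of the eligible variables, only {Rg, Wm} blocks every backdoor path, so it is the unique smallest valid adjustment set.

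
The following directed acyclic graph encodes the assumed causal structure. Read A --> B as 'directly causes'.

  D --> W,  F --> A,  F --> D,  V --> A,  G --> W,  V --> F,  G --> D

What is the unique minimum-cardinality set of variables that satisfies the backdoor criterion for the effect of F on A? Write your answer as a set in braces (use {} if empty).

{V}

Variables eligible for adjustment (non-descendants of F, excluding F and A): {G, V}.
Backdoor paths from F to A:
  P1: F <- V -> A
The empty set is not sufficient: P1 (F <- V -> A) has no collider blocking it and no conditioned non-collider, so it is open.
Try {V}:
  P1: blocked at fork node V ∈ conditioning set.
{V} contains no descendant of F and blocks every backdoor path.
No other singleton works — e.g. {G} leaves P1 open — so {V} is the unique smallest valid adjustment set.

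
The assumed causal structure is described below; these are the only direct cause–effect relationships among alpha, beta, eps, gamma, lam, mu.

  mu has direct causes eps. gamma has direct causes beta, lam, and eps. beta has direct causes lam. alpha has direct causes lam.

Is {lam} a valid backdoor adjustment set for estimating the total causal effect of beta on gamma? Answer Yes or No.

Yes

Backdoor paths from beta to gamma (paths whose first edge points into beta):
  P1: beta <- lam -> gamma
Condition 1 (no descendant of beta in the set): holds — descendants of beta are {gamma}; none are in {lam}.
Condition 2 (every backdoor path blocked by {lam}):
  P1: blocked at fork node lam ∈ conditioning set.
{lam} satisfies the backdoor criterion.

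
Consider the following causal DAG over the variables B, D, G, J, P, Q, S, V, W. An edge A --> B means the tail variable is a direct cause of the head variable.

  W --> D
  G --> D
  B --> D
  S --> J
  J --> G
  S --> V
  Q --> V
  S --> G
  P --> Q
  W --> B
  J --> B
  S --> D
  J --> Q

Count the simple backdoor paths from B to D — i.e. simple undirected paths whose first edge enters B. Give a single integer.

7

A backdoor path from B to D is any simple undirected path whose first edge points into B (i.e. leaves B via a parent).
Parents of B: {J, W}.
Enumerating:
  P1: B <- W -> D
  P2: B <- J <- S -> G -> D
  P3: B <- J <- S -> D
  P4: B <- J -> Q -> V <- S -> G -> D
  P5: B <- J -> Q -> V <- S -> D
  P6: B <- J -> G <- S -> D
  P7: B <- J -> G -> D
That exhausts the simple backdoor paths. Count: 7.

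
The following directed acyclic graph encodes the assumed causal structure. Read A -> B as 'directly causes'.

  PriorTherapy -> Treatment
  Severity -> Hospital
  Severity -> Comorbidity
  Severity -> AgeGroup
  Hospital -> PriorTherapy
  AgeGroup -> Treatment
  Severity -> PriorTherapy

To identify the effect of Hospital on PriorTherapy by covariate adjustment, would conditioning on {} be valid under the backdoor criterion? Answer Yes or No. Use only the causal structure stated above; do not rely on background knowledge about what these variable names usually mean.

No

Backdoor paths from Hospital to PriorTherapy (paths whose first edge points into Hospital):
  P1: Hospital <- Severity -> AgeGroup -> Treatment <- PriorTherapy
  P2: Hospital <- Severity -> PriorTherapy
Condition 1 (no descendant of Hospital in the set): holds — descendants of Hospital are {PriorTherapy, Treatment}; none are in {}.
Condition 2 (every backdoor path blocked by {}):
  P1: blocked at collider Treatment (neither it nor any descendant is in the conditioning set).
  P2: open — no interior node is in the conditioning set.
{} does not satisfy the backdoor criterion.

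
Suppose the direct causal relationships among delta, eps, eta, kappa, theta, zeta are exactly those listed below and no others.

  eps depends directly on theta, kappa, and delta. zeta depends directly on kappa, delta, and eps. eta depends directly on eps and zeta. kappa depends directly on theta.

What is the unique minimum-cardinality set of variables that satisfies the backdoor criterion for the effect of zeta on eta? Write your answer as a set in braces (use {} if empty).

{eps}

Variables eligible for adjustment (non-descendants of zeta, excluding zeta and eta): {delta, eps, kappa, theta}.
Backdoor paths from zeta to eta:
  P1: zeta <- delta -> eps -> eta
  P2: zeta <- kappa <- theta -> eps -> eta
  P3: zeta <- kappa -> eps -> eta
  P4: zeta <- eps -> eta
The empty set is not sufficient: P1 (zeta <- delta -> eps -> eta) has no collider blocking it and no conditioned non-collider, so it is open.
Try {eps}:
  P1: blocked at chain node eps ∈ conditioning set.
  P2: blocked at chain node eps ∈ conditioning set.
  P3: blocked at chain node eps ∈ conditioning set.
  P4: blocked at fork node eps ∈ conditioning set.
{eps} contains no descendant of zeta and blocks every backdoor path.
No other singleton works — e.g. {theta} leaves P1 open — so {eps} is the unique smallest valid adjustment set.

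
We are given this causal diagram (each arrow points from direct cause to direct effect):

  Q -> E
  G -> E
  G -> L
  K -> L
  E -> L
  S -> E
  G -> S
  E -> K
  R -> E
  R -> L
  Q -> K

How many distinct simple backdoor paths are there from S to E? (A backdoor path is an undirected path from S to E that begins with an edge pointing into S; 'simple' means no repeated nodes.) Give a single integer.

5

A backdoor path from S to E is any simple undirected path whose first edge points into S (i.e. leaves S via a parent).
Parents of S: {G}.
Enumerating:
  P1: S <- G -> E
  P2: S <- G -> L <- R -> E
  P3: S <- G -> L <- E
  P4: S <- G -> L <- K <- Q -> E
  P5: S <- G -> L <- K <- E
That exhausts the simple backdoor paths. Count: 5.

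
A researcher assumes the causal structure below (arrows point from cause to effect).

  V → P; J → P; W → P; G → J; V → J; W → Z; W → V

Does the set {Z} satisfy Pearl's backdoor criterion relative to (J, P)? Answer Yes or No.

Backdoor paths from J to P (paths whose first edge points into J):
  P1: J <- V <- W -> P
  P2: J <- V -> P
Condition 1 (no descendant of J in the set): holds — descendants of J are {P}; none are in {Z}.
Condition 2 (every backdoor path blocked by {Z}):
  P1: open — no interior node is in the conditioning set.
  P2: open — no interior node is in the conditioning set.
{Z} does not satisfy the backdoor criterion.

No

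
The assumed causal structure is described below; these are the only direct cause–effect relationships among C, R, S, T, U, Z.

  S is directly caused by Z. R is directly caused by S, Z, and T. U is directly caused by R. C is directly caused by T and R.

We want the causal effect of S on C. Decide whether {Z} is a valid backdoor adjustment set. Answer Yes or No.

Backdoor paths from S to C (paths whose first edge points into S):
  P1: S <- Z -> R <- T -> C
  P2: S <- Z -> R -> C
Condition 1 (no descendant of S in the set): holds — descendants of S are {C, R, U}; none are in {Z}.
Condition 2 (every backdoor path blocked by {Z}):
  P1: blocked at fork node Z ∈ conditioning set.
  P2: blocked at fork node Z ∈ conditioning set.
{Z} satisfies the backdoor criterion.

Yes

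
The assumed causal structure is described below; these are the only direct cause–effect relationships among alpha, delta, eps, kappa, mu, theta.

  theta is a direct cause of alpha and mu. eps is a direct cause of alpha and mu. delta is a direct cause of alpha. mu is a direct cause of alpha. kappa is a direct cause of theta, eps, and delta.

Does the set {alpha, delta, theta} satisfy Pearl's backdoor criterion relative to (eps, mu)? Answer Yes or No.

Backdoor paths from eps to mu (paths whose first edge points into eps):
  P1: eps <- kappa -> theta -> mu
  P2: eps <- kappa -> theta -> alpha <- mu
  P3: eps <- kappa -> delta -> alpha <- theta -> mu
  P4: eps <- kappa -> delta -> alpha <- mu
Condition 1 (no descendant of eps in the set): FAILS — alpha is a descendant of eps.
Condition 2 (every backdoor path blocked by {alpha, delta, theta}):
  P1: blocked at chain node theta ∈ conditioning set.
  P2: blocked at chain node theta ∈ conditioning set.
  P3: blocked at chain node delta ∈ conditioning set.
  P4: blocked at chain node delta ∈ conditioning set.
{alpha, delta, theta} does not satisfy the backdoor criterion.

No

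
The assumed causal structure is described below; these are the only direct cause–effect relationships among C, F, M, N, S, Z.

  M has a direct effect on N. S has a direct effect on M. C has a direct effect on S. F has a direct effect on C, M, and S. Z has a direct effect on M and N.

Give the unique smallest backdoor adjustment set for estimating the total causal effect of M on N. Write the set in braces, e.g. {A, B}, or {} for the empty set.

Variables eligible for adjustment (non-descendants of M, excluding M and N): {C, F, S, Z}.
Backdoor paths from M to N:
  P1: M <- Z -> N
The empty set is not sufficient: P1 (M <- Z -> N) has no collider blocking it and no conditioned non-collider, so it is open.
Try {Z}:
  P1: blocked at fork node Z ∈ conditioning set.
{Z} contains no descendant of M and blocks every backdoor path.
No other singleton works — e.g. {F} leaves P1 open — so {Z} is the unique smallest valid adjustment set.

{Z}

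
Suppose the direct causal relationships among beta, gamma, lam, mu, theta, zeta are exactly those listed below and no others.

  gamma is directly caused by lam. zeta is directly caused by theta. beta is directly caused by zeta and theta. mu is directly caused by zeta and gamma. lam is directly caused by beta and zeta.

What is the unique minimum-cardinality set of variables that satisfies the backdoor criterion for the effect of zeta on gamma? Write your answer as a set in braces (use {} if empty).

Variables eligible for adjustment (non-descendants of zeta, excluding zeta and gamma): {theta}.
Backdoor paths from zeta to gamma:
  P1: zeta <- theta -> beta -> lam -> gamma
The empty set is not sufficient: P1 (zeta <- theta -> beta -> lam -> gamma) has no collider blocking it and no conditioned non-collider, so it is open.
Try {theta}:
  P1: blocked at fork node theta ∈ conditioning set.
{theta} contains no descendant of zeta and blocks every backdoor path.
{theta} is the unique smallest valid adjustment set.

{theta}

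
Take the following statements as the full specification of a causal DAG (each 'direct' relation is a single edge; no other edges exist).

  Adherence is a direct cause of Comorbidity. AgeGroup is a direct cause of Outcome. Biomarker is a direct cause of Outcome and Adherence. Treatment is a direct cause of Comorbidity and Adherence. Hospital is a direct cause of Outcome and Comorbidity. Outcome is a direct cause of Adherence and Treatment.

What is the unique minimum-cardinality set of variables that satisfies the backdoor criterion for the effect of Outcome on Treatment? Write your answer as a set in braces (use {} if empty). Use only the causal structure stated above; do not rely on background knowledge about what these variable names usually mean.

Variables eligible for adjustment (non-descendants of Outcome, excluding Outcome and Treatment): {AgeGroup, Biomarker, Hospital}.
Backdoor paths from Outcome to Treatment:
  P1: Outcome <- Hospital -> Comorbidity <- Treatment
  P2: Outcome <- Hospital -> Comorbidity <- Adherence <- Treatment
  P3: Outcome <- Biomarker -> Adherence <- Treatment
  P4: Outcome <- Biomarker -> Adherence -> Comorbidity <- Treatment
Each backdoor path contains an unconditioned collider, so every path is already blocked with the empty conditioning set:
  P1: blocked at collider Comorbidity (neither it nor any descendant is in the conditioning set).
  P2: blocked at collider Comorbidity (neither it nor any descendant is in the conditioning set).
  P3: blocked at collider Adherence (neither it nor any descendant is in the conditioning set).
  P4: blocked at collider Comorbidity (neither it nor any descendant is in the conditioning set).
The empty set is therefore the unique smallest valid set.

{}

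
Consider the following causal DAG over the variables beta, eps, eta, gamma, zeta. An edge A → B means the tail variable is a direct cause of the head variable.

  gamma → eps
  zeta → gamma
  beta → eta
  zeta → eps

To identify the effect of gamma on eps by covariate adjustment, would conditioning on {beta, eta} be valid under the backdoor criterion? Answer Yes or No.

No

Backdoor paths from gamma to eps (paths whose first edge points into gamma):
  P1: gamma <- zeta -> eps
Condition 1 (no descendant of gamma in the set): holds — descendants of gamma are {eps}; none are in {beta, eta}.
Condition 2 (every backdoor path blocked by {beta, eta}):
  P1: open — no interior node is in the conditioning set.
{beta, eta} does not satisfy the backdoor criterion.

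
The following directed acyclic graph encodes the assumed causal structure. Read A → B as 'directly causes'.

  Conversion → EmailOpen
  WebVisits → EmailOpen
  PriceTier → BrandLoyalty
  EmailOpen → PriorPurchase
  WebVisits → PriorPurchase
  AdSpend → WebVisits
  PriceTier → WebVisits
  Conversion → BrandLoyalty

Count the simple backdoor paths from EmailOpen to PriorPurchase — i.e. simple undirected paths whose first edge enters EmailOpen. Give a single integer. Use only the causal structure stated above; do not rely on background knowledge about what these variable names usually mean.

A backdoor path from EmailOpen to PriorPurchase is any simple undirected path whose first edge points into EmailOpen (i.e. leaves EmailOpen via a parent).
Parents of EmailOpen: {Conversion, WebVisits}.
Enumerating:
  P1: EmailOpen <- WebVisits -> PriorPurchase
  P2: EmailOpen <- Conversion -> BrandLoyalty <- PriceTier -> WebVisits -> PriorPurchase
That exhausts the simple backdoor paths. Count: 2.

2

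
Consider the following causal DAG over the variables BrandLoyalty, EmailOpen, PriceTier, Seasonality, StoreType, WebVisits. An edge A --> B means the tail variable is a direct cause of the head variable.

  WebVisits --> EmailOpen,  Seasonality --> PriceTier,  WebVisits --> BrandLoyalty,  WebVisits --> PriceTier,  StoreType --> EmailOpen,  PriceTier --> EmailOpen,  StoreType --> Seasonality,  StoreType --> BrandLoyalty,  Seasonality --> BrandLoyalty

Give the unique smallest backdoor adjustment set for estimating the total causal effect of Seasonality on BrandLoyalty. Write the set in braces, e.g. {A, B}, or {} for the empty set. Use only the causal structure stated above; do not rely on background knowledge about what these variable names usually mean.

Variables eligible for adjustment (non-descendants of Seasonality, excluding Seasonality and BrandLoyalty): {StoreType, WebVisits}.
Backdoor paths from Seasonality to BrandLoyalty:
  P1: Seasonality <- StoreType -> EmailOpen <- WebVisits -> BrandLoyalty
  P2: Seasonality <- StoreType -> EmailOpen <- PriceTier <- WebVisits -> BrandLoyalty
  P3: Seasonality <- StoreType -> BrandLoyalty
The empty set is not sufficient: P3 (Seasonality <- StoreType -> BrandLoyalty) has no collider blocking it and no conditioned non-collider, so it is open.
Try {StoreType}:
  P1: blocked at fork node StoreType ∈ conditioning set.
  P2: blocked at fork node StoreType ∈ conditioning set.
  P3: blocked at fork node StoreType ∈ conditioning set.
{StoreType} contains no descendant of Seasonality and blocks every backdoor path.
No other singleton works — e.g. {WebVisits} leaves P3 open — so {StoreType} is the unique smallest valid adjustment set.

{StoreType}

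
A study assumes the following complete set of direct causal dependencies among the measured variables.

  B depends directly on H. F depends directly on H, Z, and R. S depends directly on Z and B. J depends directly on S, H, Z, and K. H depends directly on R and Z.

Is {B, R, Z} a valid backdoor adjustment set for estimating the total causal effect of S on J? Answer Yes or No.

Yes

Backdoor paths from S to J (paths whose first edge points into S):
  P1: S <- Z -> H -> J
  P2: S <- Z -> F <- R -> H -> J
  P3: S <- Z -> F <- H -> J
  P4: S <- Z -> J
  P5: S <- B <- H <- R -> F <- Z -> J
  P6: S <- B <- H <- Z -> J
  P7: S <- B <- H -> F <- Z -> J
  P8: S <- B <- H -> J
Condition 1 (no descendant of S in the set): holds — descendants of S are {J}; none are in {B, R, Z}.
Condition 2 (every backdoor path blocked by {B, R, Z}):
  P1: blocked at fork node Z ∈ conditioning set.
  P2: blocked at fork node Z ∈ conditioning set.
  P3: blocked at fork node Z ∈ conditioning set.
  P4: blocked at fork node Z ∈ conditioning set.
  P5: blocked at chain node B ∈ conditioning set.
  P6: blocked at chain node B ∈ conditioning set.
  P7: blocked at chain node B ∈ conditioning set.
  P8: blocked at chain node B ∈ conditioning set.
{B, R, Z} satisfies the backdoor criterion.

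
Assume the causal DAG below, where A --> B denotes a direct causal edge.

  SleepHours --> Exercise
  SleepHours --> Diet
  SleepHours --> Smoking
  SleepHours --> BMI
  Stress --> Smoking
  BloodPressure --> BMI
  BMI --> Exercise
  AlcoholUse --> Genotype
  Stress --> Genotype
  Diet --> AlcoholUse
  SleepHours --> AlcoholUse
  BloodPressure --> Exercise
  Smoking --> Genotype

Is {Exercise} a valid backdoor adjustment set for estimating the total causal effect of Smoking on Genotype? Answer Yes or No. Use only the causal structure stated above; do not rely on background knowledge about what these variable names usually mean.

No

Backdoor paths from Smoking to Genotype (paths whose first edge points into Smoking):
  P1: Smoking <- SleepHours -> Diet -> AlcoholUse -> Genotype
  P2: Smoking <- SleepHours -> AlcoholUse -> Genotype
  P3: Smoking <- Stress -> Genotype
Condition 1 (no descendant of Smoking in the set): holds — descendants of Smoking are {Genotype}; none are in {Exercise}.
Condition 2 (every backdoor path blocked by {Exercise}):
  P1: open — no interior node is in the conditioning set.
  P2: open — no interior node is in the conditioning set.
  P3: open — no interior node is in the conditioning set.
{Exercise} does not satisfy the backdoor criterion.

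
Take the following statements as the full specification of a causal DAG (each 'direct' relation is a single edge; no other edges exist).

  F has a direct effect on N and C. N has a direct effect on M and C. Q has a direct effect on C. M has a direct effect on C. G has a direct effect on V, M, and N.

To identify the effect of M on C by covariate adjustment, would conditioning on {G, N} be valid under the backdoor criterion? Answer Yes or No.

Yes

Backdoor paths from M to C (paths whose first edge points into M):
  P1: M <- G -> N <- F -> C
  P2: M <- G -> N -> C
  P3: M <- N <- F -> C
  P4: M <- N -> C
Condition 1 (no descendant of M in the set): holds — descendants of M are {C}; none are in {G, N}.
Condition 2 (every backdoor path blocked by {G, N}):
  P1: blocked at fork node G ∈ conditioning set.
  P2: blocked at fork node G ∈ conditioning set.
  P3: blocked at chain node N ∈ conditioning set.
  P4: blocked at fork node N ∈ conditioning set.
{G, N} satisfies the backdoor criterion.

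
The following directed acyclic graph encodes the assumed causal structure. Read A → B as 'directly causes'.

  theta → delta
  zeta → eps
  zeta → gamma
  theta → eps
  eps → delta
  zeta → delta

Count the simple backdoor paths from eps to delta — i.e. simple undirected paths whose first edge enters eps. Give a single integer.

2

A backdoor path from eps to delta is any simple undirected path whose first edge points into eps (i.e. leaves eps via a parent).
Parents of eps: {theta, zeta}.
Enumerating:
  P1: eps <- zeta -> delta
  P2: eps <- theta -> delta
That exhausts the simple backdoor paths. Count: 2.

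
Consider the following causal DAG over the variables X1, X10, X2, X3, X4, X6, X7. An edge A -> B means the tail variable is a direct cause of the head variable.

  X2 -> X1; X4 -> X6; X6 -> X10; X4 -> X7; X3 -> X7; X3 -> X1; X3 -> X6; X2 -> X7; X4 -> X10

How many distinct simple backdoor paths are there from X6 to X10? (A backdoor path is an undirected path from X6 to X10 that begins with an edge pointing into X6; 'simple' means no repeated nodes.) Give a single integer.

3

A backdoor path from X6 to X10 is any simple undirected path whose first edge points into X6 (i.e. leaves X6 via a parent).
Parents of X6: {X3, X4}.
Enumerating:
  P1: X6 <- X3 -> X1 <- X2 -> X7 <- X4 -> X10
  P2: X6 <- X3 -> X7 <- X4 -> X10
  P3: X6 <- X4 -> X10
That exhausts the simple backdoor paths. Count: 3.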